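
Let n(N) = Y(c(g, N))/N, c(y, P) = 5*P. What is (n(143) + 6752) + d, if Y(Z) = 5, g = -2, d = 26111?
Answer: 4699414/143 ≈ 32863.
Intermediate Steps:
n(N) = 5/N
(n(143) + 6752) + d = (5/143 + 6752) + 26111 = 965541/143 + 26111 = 4699414/143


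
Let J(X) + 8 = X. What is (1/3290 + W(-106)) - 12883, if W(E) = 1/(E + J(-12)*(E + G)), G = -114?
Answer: -45500370749/3531815 ≈ -12883.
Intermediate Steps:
J(X) = -8 + X
W(E) = 1/(2280 - 19*E) (W(E) = 1/(E + (-8 - 12)*(E - 114)) = 1/(E - 20*(-114 + E)) = 1/(E + (2280 - 20*E)) = 1/(2280 - 19*E))
(1/3290 + W(-106)) - 12883 = (1/3290 - 1/(-2280 + 19*(-106))) - 12883 = (1/3290 - 1/(-2280 - 2014)) - 12883 = (1/3290 - 1/(-4294)) - 12883 = (1/3290 - 1*(-1/4294)) - 12883 = (1/3290 + 1/4294) - 12883 = 1896/3531815 - 12883 = -45500370749/3531815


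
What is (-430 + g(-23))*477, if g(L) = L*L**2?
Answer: -6008769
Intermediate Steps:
g(L) = L**3
(-430 + g(-23))*477 = (-430 + (-23)**3)*477 = (-430 - 12167)*477 = -12597*477 = -6008769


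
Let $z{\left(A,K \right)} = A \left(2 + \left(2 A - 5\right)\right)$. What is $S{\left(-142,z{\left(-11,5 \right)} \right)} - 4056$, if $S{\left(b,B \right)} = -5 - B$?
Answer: $-4336$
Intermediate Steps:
$z{\left(A,K \right)} = A \left(-3 + 2 A\right)$ ($z{\left(A,K \right)} = A \left(2 + \left(-5 + 2 A\right)\right) = A \left(-3 + 2 A\right)$)
$S{\left(-142,z{\left(-11,5 \right)} \right)} - 4056 = \left(-5 - - 11 \left(-3 + 2 \left(-11\right)\right)\right) - 4056 = \left(-5 - - 11 \left(-3 - 22\right)\right) - 4056 = \left(-5 - \left(-11\right) \left(-25\right)\right) - 4056 = \left(-5 - 275\right) - 4056 = -280 - 4056 = -4336$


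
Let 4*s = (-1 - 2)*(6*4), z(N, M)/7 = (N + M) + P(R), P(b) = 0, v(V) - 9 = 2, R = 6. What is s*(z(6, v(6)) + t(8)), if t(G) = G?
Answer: -2286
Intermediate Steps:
v(V) = 11 (v(V) = 9 + 2 = 11)
z(N, M) = 7*M + 7*N (z(N, M) = 7*((N + M) + 0) = 7*((M + N) + 0) = 7*(M + N) = 7*M + 7*N)
s = -18 (s = ((-1 - 2)*(6*4))/4 = (-3*24)/4 = (1/4)*(-72) = -18)
s*(z(6, v(6)) + t(8)) = -18*((7*11 + 7*6) + 8) = -18*((77 + 42) + 8) = -18*(119 + 8) = -18*127 = -2286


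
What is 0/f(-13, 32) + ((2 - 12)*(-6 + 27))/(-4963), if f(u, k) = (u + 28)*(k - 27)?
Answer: 30/709 ≈ 0.042313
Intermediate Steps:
f(u, k) = (-27 + k)*(28 + u) (f(u, k) = (28 + u)*(-27 + k) = (-27 + k)*(28 + u))
0/f(-13, 32) + ((2 - 12)*(-6 + 27))/(-4963) = 0/(-756 - 27*(-13) + 28*32 + 32*(-13)) + ((2 - 12)*(-6 + 27))/(-4963) = 0/(-756 + 351 + 896 - 416) - 10*21*(-1/4963) = 0/75 - 210*(-1/4963) = 0*(1/75) + 30/709 = 0 + 30/709 = 30/709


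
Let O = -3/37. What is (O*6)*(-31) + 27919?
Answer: 1033561/37 ≈ 27934.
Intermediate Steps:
O = -3/37 (O = -3*1/37 = -3/37 ≈ -0.081081)
(O*6)*(-31) + 27919 = -3/37*6*(-31) + 27919 = -18/37*(-31) + 27919 = 558/37 + 27919 = 1033561/37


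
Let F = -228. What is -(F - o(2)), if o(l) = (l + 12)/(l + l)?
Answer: 463/2 ≈ 231.50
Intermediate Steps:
o(l) = (12 + l)/(2*l) (o(l) = (12 + l)/((2*l)) = (12 + l)*(1/(2*l)) = (12 + l)/(2*l))
-(F - o(2)) = -(-228 - (12 + 2)/(2*2)) = -(-228 - 14/(2*2)) = -(-228 - 1*7/2) = -(-228 - 7/2) = -1*(-463/2) = 463/2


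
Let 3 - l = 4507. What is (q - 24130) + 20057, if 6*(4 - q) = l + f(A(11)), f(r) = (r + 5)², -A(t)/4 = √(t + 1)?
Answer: -6709/2 + 40*√3/3 ≈ -3331.4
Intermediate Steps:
A(t) = -4*√(1 + t) (A(t) = -4*√(t + 1) = -4*√(1 + t))
f(r) = (5 + r)²
l = -4504 (l = 3 - 1*4507 = 3 - 4507 = -4504)
q = 2264/3 - (5 - 8*√3)²/6 (q = 4 - (-4504 + (5 - 4*√(1 + 11))²)/6 = 4 - (-4504 + (5 - 8*√3)²)/6 = 4 + (2252/3 - (5 - 8*√3)²/6) = 2264/3 - (5 - 8*√3)²/6 ≈ 741.59)
(q - 24130) + 20057 = ((1437/2 + 40*√3/3) - 24130) + 20057 = (-46823/2 + 40*√3/3) + 20057 = -6709/2 + 40*√3/3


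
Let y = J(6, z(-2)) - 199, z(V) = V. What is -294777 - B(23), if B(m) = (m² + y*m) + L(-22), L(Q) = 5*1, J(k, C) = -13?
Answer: -290435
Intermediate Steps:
L(Q) = 5
y = -212 (y = -13 - 199 = -212)
B(m) = 5 + m² - 212*m (B(m) = (m² - 212*m) + 5 = 5 + m² - 212*m)
-294777 - B(23) = -294777 - (5 + 23² - 212*23) = -294777 - (5 + 529 - 4876) = -294777 - 1*(-4342) = -294777 + 4342 = -290435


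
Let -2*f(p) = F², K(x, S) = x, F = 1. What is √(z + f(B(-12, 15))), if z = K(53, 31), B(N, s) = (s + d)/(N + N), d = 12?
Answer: √210/2 ≈ 7.2457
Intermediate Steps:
B(N, s) = (12 + s)/(2*N) (B(N, s) = (s + 12)/(N + N) = (12 + s)/((2*N)) = (12 + s)*(1/(2*N)) = (12 + s)/(2*N))
f(p) = -½ (f(p) = -½*1² = -½*1 = -½)
z = 53
√(z + f(B(-12, 15))) = √(53 - ½) = √(105/2) = √210/2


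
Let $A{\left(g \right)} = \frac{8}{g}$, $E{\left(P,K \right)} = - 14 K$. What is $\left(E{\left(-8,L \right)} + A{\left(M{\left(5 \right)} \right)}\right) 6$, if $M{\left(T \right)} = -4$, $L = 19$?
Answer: $-1608$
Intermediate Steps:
$\left(E{\left(-8,L \right)} + A{\left(M{\left(5 \right)} \right)}\right) 6 = \left(\left(-14\right) 19 + \frac{8}{-4}\right) 6 = \left(-266 + 8 \left(- \frac{1}{4}\right)\right) 6 = \left(-266 - 2\right) 6 = \left(-268\right) 6 = -1608$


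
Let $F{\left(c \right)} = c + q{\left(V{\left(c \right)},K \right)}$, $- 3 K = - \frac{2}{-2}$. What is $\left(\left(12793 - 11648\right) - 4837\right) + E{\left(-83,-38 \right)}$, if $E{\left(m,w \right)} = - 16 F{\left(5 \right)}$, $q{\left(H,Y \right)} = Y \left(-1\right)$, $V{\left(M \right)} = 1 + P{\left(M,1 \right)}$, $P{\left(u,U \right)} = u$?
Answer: $- \frac{11332}{3} \approx -3777.3$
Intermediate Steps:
$K = - \frac{1}{3}$ ($K = - \frac{\left(-2\right) \frac{1}{-2}}{3} = - \frac{\left(-2\right) \left(- \frac{1}{2}\right)}{3} = \left(- \frac{1}{3}\right) 1 = - \frac{1}{3} \approx -0.33333$)
$V{\left(M \right)} = 1 + M$
$q{\left(H,Y \right)} = - Y$
$F{\left(c \right)} = \frac{1}{3} + c$ ($F{\left(c \right)} = c - - \frac{1}{3} = c + \frac{1}{3} = \frac{1}{3} + c$)
$E{\left(m,w \right)} = - \frac{256}{3}$ ($E{\left(m,w \right)} = - 16 \left(\frac{1}{3} + 5\right) = \left(-16\right) \frac{16}{3} = - \frac{256}{3}$)
$\left(\left(12793 - 11648\right) - 4837\right) + E{\left(-83,-38 \right)} = \left(\left(12793 - 11648\right) - 4837\right) - \frac{256}{3} = \left(1145 - 4837\right) - \frac{256}{3} = -3692 - \frac{256}{3} = - \frac{11332}{3}$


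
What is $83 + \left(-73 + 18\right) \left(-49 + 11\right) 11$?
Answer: $23073$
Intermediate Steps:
$83 + \left(-73 + 18\right) \left(-49 + 11\right) 11 = 83 + \left(-55\right) \left(-38\right) 11 = 83 + 2090 \cdot 11 = 83 + 22990 = 23073$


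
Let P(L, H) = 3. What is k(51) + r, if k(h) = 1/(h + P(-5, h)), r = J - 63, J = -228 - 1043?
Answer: -72035/54 ≈ -1334.0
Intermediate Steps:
J = -1271
r = -1334 (r = -1271 - 63 = -1334)
k(h) = 1/(3 + h) (k(h) = 1/(h + 3) = 1/(3 + h))
k(51) + r = 1/(3 + 51) - 1334 = 1/54 - 1334 = -72035/54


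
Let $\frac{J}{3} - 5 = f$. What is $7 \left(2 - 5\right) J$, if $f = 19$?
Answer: $-1512$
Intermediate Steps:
$J = 72$ ($J = 15 + 3 \cdot 19 = 15 + 57 = 72$)
$7 \left(2 - 5\right) J = 7 \left(2 - 5\right) 72 = 7 \left(-3\right) 72 = \left(-21\right) 72 = -1512$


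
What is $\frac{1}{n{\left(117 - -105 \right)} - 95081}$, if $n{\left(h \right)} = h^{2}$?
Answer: $- \frac{1}{45797} \approx -2.1835 \cdot 10^{-5}$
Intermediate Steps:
$\frac{1}{n{\left(117 - -105 \right)} - 95081} = \frac{1}{\left(117 - -105\right)^{2} - 95081} = \frac{1}{\left(117 + 105\right)^{2} - 95081} = \frac{1}{222^{2} - 95081} = \frac{1}{49284 - 95081} = \frac{1}{-45797} = - \frac{1}{45797}$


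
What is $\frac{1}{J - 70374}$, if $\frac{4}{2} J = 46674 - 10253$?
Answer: $- \frac{2}{104327} \approx -1.917 \cdot 10^{-5}$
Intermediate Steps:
$J = \frac{36421}{2}$ ($J = \frac{46674 - 10253}{2} = \frac{1}{2} \cdot 36421 = \frac{36421}{2} \approx 18211.0$)
$\frac{1}{J - 70374} = \frac{1}{\frac{36421}{2} - 70374} = \frac{1}{- \frac{104327}{2}} = - \frac{2}{104327}$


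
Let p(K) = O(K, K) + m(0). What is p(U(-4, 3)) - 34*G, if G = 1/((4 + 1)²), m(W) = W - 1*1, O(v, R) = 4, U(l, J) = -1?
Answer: 41/25 ≈ 1.6400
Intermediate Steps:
m(W) = -1 + W (m(W) = W - 1 = -1 + W)
p(K) = 3 (p(K) = 4 + (-1 + 0) = 4 - 1 = 3)
G = 1/25 (G = 1/(5²) = 1/25 ≈ 0.040000)
p(U(-4, 3)) - 34*G = 3 - 34*1/25 = 3 - 34/25 = 41/25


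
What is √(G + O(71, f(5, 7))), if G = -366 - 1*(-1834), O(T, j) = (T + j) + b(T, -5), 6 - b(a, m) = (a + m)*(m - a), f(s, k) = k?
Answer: 2*√1642 ≈ 81.043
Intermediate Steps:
b(a, m) = 6 - (a + m)*(m - a)
O(T, j) = -19 + T + j + T² (O(T, j) = (T + j) + (6 + T² - 1*(-5)²) = (T + j) + (6 + T² - 1*25) = (T + j) + (6 + T² - 25) = (T + j) + (-19 + T²) = -19 + T + j + T²)
G = 1468 (G = -366 + 1834 = 1468)
√(G + O(71, f(5, 7))) = √(1468 + (-19 + 71 + 7 + 71²)) = √(1468 + (-19 + 71 + 7 + 5041)) = √(1468 + 5100) = √6568 = 2*√1642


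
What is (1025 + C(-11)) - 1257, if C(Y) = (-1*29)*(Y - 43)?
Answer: 1334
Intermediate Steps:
C(Y) = 1247 - 29*Y (C(Y) = -29*(-43 + Y) = 1247 - 29*Y)
(1025 + C(-11)) - 1257 = (1025 + (1247 - 29*(-11))) - 1257 = (1025 + (1247 + 319)) - 1257 = (1025 + 1566) - 1257 = 2591 - 1257 = 1334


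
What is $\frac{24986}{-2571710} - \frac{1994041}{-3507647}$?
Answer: $\frac{2520226556084}{4510325433185} \approx 0.55877$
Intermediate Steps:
$\frac{24986}{-2571710} - \frac{1994041}{-3507647} = 24986 \left(- \frac{1}{2571710}\right) - - \frac{1994041}{3507647} = - \frac{12493}{1285855} + \frac{1994041}{3507647} = \frac{2520226556084}{4510325433185}$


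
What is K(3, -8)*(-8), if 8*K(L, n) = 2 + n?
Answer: 6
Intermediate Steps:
K(L, n) = ¼ + n/8 (K(L, n) = (2 + n)/8 = ¼ + n/8)
K(3, -8)*(-8) = (¼ + (⅛)*(-8))*(-8) = (¼ - 1)*(-8) = -¾*(-8) = 6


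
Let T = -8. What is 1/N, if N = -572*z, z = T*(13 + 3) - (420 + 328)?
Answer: 1/501072 ≈ 1.9957e-6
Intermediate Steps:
z = -876 (z = -8*(13 + 3) - (420 + 328) = -8*16 - 1*748 = -128 - 748 = -876)
N = 501072 (N = -572*(-876) = 501072)
1/N = 1/501072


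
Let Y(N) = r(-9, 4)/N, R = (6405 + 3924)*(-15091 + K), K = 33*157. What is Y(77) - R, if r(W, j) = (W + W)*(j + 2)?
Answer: 7881749922/77 ≈ 1.0236e+8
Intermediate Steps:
K = 5181
r(W, j) = 2*W*(2 + j) (r(W, j) = (2*W)*(2 + j) = 2*W*(2 + j))
R = -102360390 (R = (6405 + 3924)*(-15091 + 5181) = 10329*(-9910) = -102360390)
Y(N) = -108/N (Y(N) = (2*(-9)*(2 + 4))/N = (2*(-9)*6)/N = -108/N)
Y(77) - R = -108/77 - 1*(-102360390) = -108*1/77 + 102360390 = -108/77 + 102360390 = 7881749922/77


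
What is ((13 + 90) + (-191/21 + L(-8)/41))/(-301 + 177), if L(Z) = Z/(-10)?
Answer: -101086/133455 ≈ -0.75745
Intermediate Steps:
L(Z) = -Z/10 (L(Z) = Z*(-1/10) = -Z/10)
((13 + 90) + (-191/21 + L(-8)/41))/(-301 + 177) = ((13 + 90) + (-191/21 - 1/10*(-8)/41))/(-301 + 177) = (103 + (-191*1/21 + (4/5)*(1/41)))/(-124) = (103 + (-191/21 + 4/205))*(-1/124) = (103 - 39071/4305)*(-1/124) = (404344/4305)*(-1/124) = -101086/133455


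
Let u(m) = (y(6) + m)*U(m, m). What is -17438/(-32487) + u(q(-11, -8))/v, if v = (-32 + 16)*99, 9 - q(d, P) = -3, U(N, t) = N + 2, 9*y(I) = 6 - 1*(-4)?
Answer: 16243967/38594556 ≈ 0.42089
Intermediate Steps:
y(I) = 10/9 (y(I) = (6 - 1*(-4))/9 = (6 + 4)/9 = (1/9)*10 = 10/9)
U(N, t) = 2 + N
q(d, P) = 12 (q(d, P) = 9 - 1*(-3) = 9 + 3 = 12)
u(m) = (2 + m)*(10/9 + m) (u(m) = (10/9 + m)*(2 + m) = (2 + m)*(10/9 + m))
v = -1584 (v = -16*99 = -1584)
-17438/(-32487) + u(q(-11, -8))/v = -17438/(-32487) + ((2 + 12)*(10 + 9*12)/9)/(-1584) = -17438*(-1/32487) + ((1/9)*14*(10 + 108))*(-1/1584) = 17438/32487 + ((1/9)*14*118)*(-1/1584) = 17438/32487 + (1652/9)*(-1/1584) = 17438/32487 - 413/3564 = 16243967/38594556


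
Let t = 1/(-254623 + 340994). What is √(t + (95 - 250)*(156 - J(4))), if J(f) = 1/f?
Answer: I*√720370036737681/172742 ≈ 155.37*I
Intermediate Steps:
t = 1/86371 ≈ 1.1578e-5
√(t + (95 - 250)*(156 - J(4))) = √(1/86371 + (95 - 250)*(156 - 1/4)) = √(1/86371 - 155*(156 - 1*¼)) = √(1/86371 - 155*(156 - ¼)) = √(1/86371 - 155*623/4) = √(1/86371 - 96565/4) = √(-8340415611/345484) = I*√720370036737681/172742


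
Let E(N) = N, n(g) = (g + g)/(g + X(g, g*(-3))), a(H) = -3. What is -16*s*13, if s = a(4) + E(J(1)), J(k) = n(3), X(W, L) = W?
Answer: 416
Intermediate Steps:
n(g) = 1 (n(g) = (g + g)/(g + g) = (2*g)/((2*g)) = (2*g)*(1/(2*g)) = 1)
J(k) = 1
s = -2 (s = -3 + 1 = -2)
-16*s*13 = -16*(-2)*13 = 32*13 = 416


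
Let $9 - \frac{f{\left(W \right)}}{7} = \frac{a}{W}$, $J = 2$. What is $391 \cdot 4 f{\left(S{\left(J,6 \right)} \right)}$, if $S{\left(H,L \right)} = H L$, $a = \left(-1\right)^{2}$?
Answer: $\frac{292859}{3} \approx 97620.0$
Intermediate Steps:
$a = 1$
$f{\left(W \right)} = 63 - \frac{7}{W}$ ($f{\left(W \right)} = 63 - 7 \cdot 1 \frac{1}{W} = 63 - \frac{7}{W}$)
$391 \cdot 4 f{\left(S{\left(J,6 \right)} \right)} = 391 \cdot 4 \left(63 - \frac{7}{2 \cdot 6}\right) = 1564 \left(63 - \frac{7}{12}\right) = 1564 \cdot \frac{749}{12} = \frac{292859}{3}$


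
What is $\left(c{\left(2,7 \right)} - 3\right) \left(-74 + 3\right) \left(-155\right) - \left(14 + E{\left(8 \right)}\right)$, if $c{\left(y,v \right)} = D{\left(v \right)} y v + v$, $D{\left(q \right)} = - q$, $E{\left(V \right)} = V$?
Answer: $-1034492$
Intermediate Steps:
$c{\left(y,v \right)} = v - y v^{2}$ ($c{\left(y,v \right)} = - v y v + v = - y v^{2} + v = v - y v^{2}$)
$\left(c{\left(2,7 \right)} - 3\right) \left(-74 + 3\right) \left(-155\right) - \left(14 + E{\left(8 \right)}\right) = \left(7 \left(1 - 7 \cdot 2\right) - 3\right) \left(-74 + 3\right) \left(-155\right) - 22 = \left(7 \left(1 - 14\right) - 3\right) \left(-71\right) \left(-155\right) - 22 = \left(7 \left(-13\right) - 3\right) \left(-71\right) \left(-155\right) - 22 = \left(-91 - 3\right) \left(-71\right) \left(-155\right) - 22 = \left(-94\right) \left(-71\right) \left(-155\right) - 22 = 6674 \left(-155\right) - 22 = -1034470 - 22 = -1034492$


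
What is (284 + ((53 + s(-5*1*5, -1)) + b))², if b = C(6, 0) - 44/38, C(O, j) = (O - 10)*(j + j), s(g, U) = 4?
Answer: 41692849/361 ≈ 1.1549e+5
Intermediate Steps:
C(O, j) = 2*j*(-10 + O) (C(O, j) = (-10 + O)*(2*j) = 2*j*(-10 + O))
b = -22/19 (b = 2*0*(-10 + 6) - 44/38 = 2*0*(-4) - 44*1/38 = 0 - 22/19 = -22/19 ≈ -1.1579)
(284 + ((53 + s(-5*1*5, -1)) + b))² = (284 + ((53 + 4) - 22/19))² = (284 + (57 - 22/19))² = (284 + 1061/19)² = (6457/19)² = 41692849/361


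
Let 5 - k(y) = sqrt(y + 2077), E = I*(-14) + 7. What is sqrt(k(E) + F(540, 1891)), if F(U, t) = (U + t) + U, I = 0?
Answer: sqrt(2976 - 2*sqrt(521)) ≈ 54.133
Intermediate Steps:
F(U, t) = t + 2*U
E = 7 (E = 0*(-14) + 7 = 0 + 7 = 7)
k(y) = 5 - sqrt(2077 + y) (k(y) = 5 - sqrt(y + 2077) = 5 - sqrt(2077 + y))
sqrt(k(E) + F(540, 1891)) = sqrt((5 - sqrt(2077 + 7)) + (1891 + 2*540)) = sqrt((5 - sqrt(2084)) + (1891 + 1080)) = sqrt((5 - 2*sqrt(521)) + 2971) = sqrt(2976 - 2*sqrt(521))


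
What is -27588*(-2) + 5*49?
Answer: 55421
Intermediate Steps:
-27588*(-2) + 5*49 = -418*(-132) + 245 = 55176 + 245 = 55421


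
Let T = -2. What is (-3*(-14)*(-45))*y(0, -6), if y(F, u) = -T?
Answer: -3780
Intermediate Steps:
y(F, u) = 2 (y(F, u) = -1*(-2) = 2)
(-3*(-14)*(-45))*y(0, -6) = (-3*(-14)*(-45))*2 = (42*(-45))*2 = -1890*2 = -3780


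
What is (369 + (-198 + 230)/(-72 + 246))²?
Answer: 1031630161/7569 ≈ 1.3630e+5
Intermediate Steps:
(369 + (-198 + 230)/(-72 + 246))² = (369 + 32/174)² = (369 + 32*(1/174))² = (369 + 16/87)² = (32119/87)² = 1031630161/7569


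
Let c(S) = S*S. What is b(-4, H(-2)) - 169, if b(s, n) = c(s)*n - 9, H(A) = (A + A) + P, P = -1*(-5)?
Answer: -162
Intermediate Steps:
P = 5
c(S) = S**2
H(A) = 5 + 2*A (H(A) = (A + A) + 5 = 2*A + 5 = 5 + 2*A)
b(s, n) = -9 + n*s**2 (b(s, n) = s**2*n - 9 = n*s**2 - 9 = -9 + n*s**2)
b(-4, H(-2)) - 169 = (-9 + (5 + 2*(-2))*(-4)**2) - 169 = (-9 + (5 - 4)*16) - 169 = (-9 + 1*16) - 169 = (-9 + 16) - 169 = 7 - 169 = -162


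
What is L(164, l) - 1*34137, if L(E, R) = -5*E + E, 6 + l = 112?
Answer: -34793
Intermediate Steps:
l = 106 (l = -6 + 112 = 106)
L(E, R) = -4*E
L(164, l) - 1*34137 = -4*164 - 1*34137 = -656 - 34137 = -34793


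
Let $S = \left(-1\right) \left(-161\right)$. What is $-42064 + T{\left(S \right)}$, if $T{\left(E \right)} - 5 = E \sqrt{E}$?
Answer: $-42059 + 161 \sqrt{161} \approx -40016.0$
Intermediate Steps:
$S = 161$
$T{\left(E \right)} = 5 + E^{\frac{3}{2}}$ ($T{\left(E \right)} = 5 + E \sqrt{E} = 5 + E^{\frac{3}{2}}$)
$-42064 + T{\left(S \right)} = -42064 + \left(5 + 161^{\frac{3}{2}}\right) = -42064 + \left(5 + 161 \sqrt{161}\right) = -42059 + 161 \sqrt{161}$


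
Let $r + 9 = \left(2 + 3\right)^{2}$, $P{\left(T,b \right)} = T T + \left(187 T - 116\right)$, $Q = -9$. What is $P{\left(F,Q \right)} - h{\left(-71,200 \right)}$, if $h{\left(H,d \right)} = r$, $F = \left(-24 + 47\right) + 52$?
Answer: $19518$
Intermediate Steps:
$F = 75$ ($F = 23 + 52 = 75$)
$P{\left(T,b \right)} = -116 + T^{2} + 187 T$ ($P{\left(T,b \right)} = T^{2} + \left(-116 + 187 T\right) = -116 + T^{2} + 187 T$)
$r = 16$ ($r = -9 + \left(2 + 3\right)^{2} = -9 + 5^{2} = -9 + 25 = 16$)
$h{\left(H,d \right)} = 16$
$P{\left(F,Q \right)} - h{\left(-71,200 \right)} = \left(-116 + 75^{2} + 187 \cdot 75\right) - 16 = \left(-116 + 5625 + 14025\right) - 16 = 19534 - 16 = 19518$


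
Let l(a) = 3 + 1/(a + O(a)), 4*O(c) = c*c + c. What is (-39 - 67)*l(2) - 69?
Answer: -2921/7 ≈ -417.29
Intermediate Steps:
O(c) = c/4 + c**2/4 (O(c) = (c*c + c)/4 = (c**2 + c)/4 = (c + c**2)/4 = c/4 + c**2/4)
l(a) = 3 + 1/(a + a*(1 + a)/4)
(-39 - 67)*l(2) - 69 = (-39 - 67)*((4 + 3*2**2 + 15*2)/(2*(5 + 2))) - 69 = -53*(4 + 3*4 + 30)/7 - 69 = -53*(4 + 12 + 30)/7 - 69 = -53*46/7 - 69 = -106*23/7 - 69 = -2438/7 - 69 = -2921/7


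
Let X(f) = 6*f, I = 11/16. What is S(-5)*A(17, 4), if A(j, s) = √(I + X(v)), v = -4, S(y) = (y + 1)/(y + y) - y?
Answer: 27*I*√373/20 ≈ 26.073*I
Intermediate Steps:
I = 11/16 (I = 11*(1/16) = 11/16 ≈ 0.68750)
S(y) = -y + (1 + y)/(2*y) (S(y) = (1 + y)/((2*y)) - y = (1 + y)*(1/(2*y)) - y = (1 + y)/(2*y) - y = -y + (1 + y)/(2*y))
A(j, s) = I*√373/4 (A(j, s) = √(11/16 + 6*(-4)) = √(11/16 - 24) = √(-373/16) = I*√373/4)
S(-5)*A(17, 4) = (½ + (½)/(-5) - 1*(-5))*(I*√373/4) = (½ + (½)*(-⅕) + 5)*(I*√373/4) = (½ - ⅒ + 5)*(I*√373/4) = 27*(I*√373/4)/5 = 27*I*√373/20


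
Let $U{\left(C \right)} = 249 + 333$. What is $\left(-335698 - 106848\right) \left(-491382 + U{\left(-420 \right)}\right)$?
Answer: $217201576800$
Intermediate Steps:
$U{\left(C \right)} = 582$
$\left(-335698 - 106848\right) \left(-491382 + U{\left(-420 \right)}\right) = \left(-335698 - 106848\right) \left(-491382 + 582\right) = \left(-442546\right) \left(-490800\right) = 217201576800$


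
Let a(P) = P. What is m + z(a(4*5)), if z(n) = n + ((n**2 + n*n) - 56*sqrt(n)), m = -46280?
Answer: -45460 - 112*sqrt(5) ≈ -45710.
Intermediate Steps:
z(n) = n - 56*sqrt(n) + 2*n**2 (z(n) = n + ((n**2 + n**2) - 56*sqrt(n)) = n + (2*n**2 - 56*sqrt(n)) = n + (-56*sqrt(n) + 2*n**2) = n - 56*sqrt(n) + 2*n**2)
m + z(a(4*5)) = -46280 + (4*5 - 56*2*sqrt(5) + 2*(4*5)**2) = -46280 + (20 - 112*sqrt(5) + 2*20**2) = -46280 + (20 - 112*sqrt(5) + 2*400) = -46280 + (20 - 112*sqrt(5) + 800) = -46280 + (820 - 112*sqrt(5)) = -45460 - 112*sqrt(5)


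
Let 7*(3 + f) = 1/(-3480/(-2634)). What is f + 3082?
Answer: 12501179/4060 ≈ 3079.1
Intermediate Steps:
f = -11741/4060 (f = -3 + 1/(7*((-3480/(-2634)))) = -3 + 1/(7*((-3480*(-1/2634)))) = -3 + 1/(7*(580/439)) = -3 + (⅐)*(439/580) = -3 + 439/4060 = -11741/4060 ≈ -2.8919)
f + 3082 = -11741/4060 + 3082 = 12501179/4060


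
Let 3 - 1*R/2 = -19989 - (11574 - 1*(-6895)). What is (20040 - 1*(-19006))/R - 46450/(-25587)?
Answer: 2286048451/984101607 ≈ 2.3230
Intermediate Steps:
R = 76922 (R = 6 - 2*(-19989 - (11574 - 1*(-6895))) = 6 - 2*(-19989 - (11574 + 6895)) = 6 - 2*(-19989 - 1*18469) = 6 - 2*(-19989 - 18469) = 6 - 2*(-38458) = 6 + 76916 = 76922)
(20040 - 1*(-19006))/R - 46450/(-25587) = (20040 - 1*(-19006))/76922 - 46450/(-25587) = (20040 + 19006)*(1/76922) - 46450*(-1/25587) = 39046*(1/76922) + 46450/25587 = 19523/38461 + 46450/25587 = 2286048451/984101607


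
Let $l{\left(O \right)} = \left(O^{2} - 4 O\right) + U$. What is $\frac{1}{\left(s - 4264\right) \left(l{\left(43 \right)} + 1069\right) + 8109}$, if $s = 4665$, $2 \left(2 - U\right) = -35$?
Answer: $\frac{2}{2234149} \approx 8.952 \cdot 10^{-7}$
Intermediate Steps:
$U = \frac{39}{2}$ ($U = 2 - - \frac{35}{2} = 2 + \frac{35}{2} = \frac{39}{2} \approx 19.5$)
$l{\left(O \right)} = \frac{39}{2} + O^{2} - 4 O$ ($l{\left(O \right)} = \left(O^{2} - 4 O\right) + \frac{39}{2} = \frac{39}{2} + O^{2} - 4 O$)
$\frac{1}{\left(s - 4264\right) \left(l{\left(43 \right)} + 1069\right) + 8109} = \frac{1}{\left(4665 - 4264\right) \left(\left(\frac{39}{2} + 43^{2} - 172\right) + 1069\right) + 8109} = \frac{1}{401 \left(\left(\frac{39}{2} + 1849 - 172\right) + 1069\right) + 8109} = \frac{1}{401 \left(\frac{3393}{2} + 1069\right) + 8109} = \frac{1}{401 \cdot \frac{5531}{2} + 8109} = \frac{1}{\frac{2217931}{2} + 8109} = \frac{1}{\frac{2234149}{2}} = \frac{2}{2234149}$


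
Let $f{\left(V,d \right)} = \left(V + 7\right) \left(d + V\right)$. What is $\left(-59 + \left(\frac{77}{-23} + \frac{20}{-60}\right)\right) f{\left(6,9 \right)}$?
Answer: $- \frac{281125}{23} \approx -12223.0$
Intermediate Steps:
$f{\left(V,d \right)} = \left(7 + V\right) \left(V + d\right)$
$\left(-59 + \left(\frac{77}{-23} + \frac{20}{-60}\right)\right) f{\left(6,9 \right)} = \left(-59 + \left(\frac{77}{-23} + \frac{20}{-60}\right)\right) \left(6^{2} + 7 \cdot 6 + 7 \cdot 9 + 6 \cdot 9\right) = \left(-59 + \left(77 \left(- \frac{1}{23}\right) + 20 \left(- \frac{1}{60}\right)\right)\right) \left(36 + 42 + 63 + 54\right) = \left(-59 - \frac{254}{69}\right) 195 = \left(- \frac{4325}{69}\right) 195 = - \frac{281125}{23}$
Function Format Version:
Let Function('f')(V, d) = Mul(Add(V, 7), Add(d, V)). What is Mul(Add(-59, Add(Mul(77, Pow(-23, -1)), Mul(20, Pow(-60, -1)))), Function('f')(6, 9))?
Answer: Rational(-281125, 23) ≈ -12223.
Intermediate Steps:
Function('f')(V, d) = Mul(Add(7, V), Add(V, d))
Mul(Add(-59, Add(Mul(77, Pow(-23, -1)), Mul(20, Pow(-60, -1)))), Function('f')(6, 9)) = Mul(Add(-59, Add(Mul(77, Pow(-23, -1)), Mul(20, Pow(-60, -1)))), Add(Pow(6, 2), Mul(7, 6), Mul(7, 9), Mul(6, 9))) = Mul(Add(-59, Add(Mul(77, Rational(-1, 23)), Mul(20, Rational(-1, 60)))), Add(36, 42, 63, 54)) = Mul(Add(-59, Add(Rational(-77, 23), Rational(-1, 3))), 195) = Mul(Add(-59, Rational(-254, 69)), 195) = Mul(Rational(-4325, 69), 195) = Rational(-281125, 23)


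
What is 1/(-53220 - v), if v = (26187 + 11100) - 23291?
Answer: -1/67216 ≈ -1.4877e-5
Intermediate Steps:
v = 13996 (v = 37287 - 23291 = 13996)
1/(-53220 - v) = 1/(-53220 - 1*13996) = 1/(-53220 - 13996) = 1/(-67216) = -1/67216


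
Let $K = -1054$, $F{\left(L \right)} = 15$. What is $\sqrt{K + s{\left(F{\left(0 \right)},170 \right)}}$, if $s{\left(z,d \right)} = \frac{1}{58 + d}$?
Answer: $\frac{i \sqrt{13697727}}{114} \approx 32.465 i$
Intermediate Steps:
$\sqrt{K + s{\left(F{\left(0 \right)},170 \right)}} = \sqrt{-1054 + \frac{1}{58 + 170}} = \sqrt{-1054 + \frac{1}{228}} = \sqrt{- \frac{240311}{228}} = \frac{i \sqrt{13697727}}{114}$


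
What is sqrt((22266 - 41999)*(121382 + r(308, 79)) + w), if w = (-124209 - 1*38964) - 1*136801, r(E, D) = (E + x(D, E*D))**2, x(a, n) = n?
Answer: 2*I*sqrt(2995720981945) ≈ 3.4616e+6*I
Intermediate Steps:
r(E, D) = (E + D*E)**2 (r(E, D) = (E + E*D)**2 = (E + D*E)**2)
w = -299974 (w = (-124209 - 38964) - 136801 = -163173 - 136801 = -299974)
sqrt((22266 - 41999)*(121382 + r(308, 79)) + w) = sqrt((22266 - 41999)*(121382 + 308**2*(1 + 79)**2) - 299974) = sqrt(-19733*(121382 + 94864*80**2) - 299974) = sqrt(-19733*(121382 + 94864*6400) - 299974) = sqrt(-19733*(121382 + 607129600) - 299974) = sqrt(-19733*607250982 - 299974) = sqrt(-11982883627806 - 299974) = sqrt(-11982883927780) = 2*I*sqrt(2995720981945)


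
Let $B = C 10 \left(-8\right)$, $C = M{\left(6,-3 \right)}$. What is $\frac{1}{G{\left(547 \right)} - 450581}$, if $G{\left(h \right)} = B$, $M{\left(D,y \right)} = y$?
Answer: $- \frac{1}{450341} \approx -2.2205 \cdot 10^{-6}$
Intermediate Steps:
$C = -3$
$B = 240$ ($B = \left(-3\right) 10 \left(-8\right) = \left(-30\right) \left(-8\right) = 240$)
$G{\left(h \right)} = 240$
$\frac{1}{G{\left(547 \right)} - 450581} = \frac{1}{240 - 450581} = \frac{1}{-450341} = - \frac{1}{450341}$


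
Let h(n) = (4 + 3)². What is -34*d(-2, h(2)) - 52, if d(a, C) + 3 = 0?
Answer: 50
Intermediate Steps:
h(n) = 49 (h(n) = 7² = 49)
d(a, C) = -3 (d(a, C) = -3 + 0 = -3)
-34*d(-2, h(2)) - 52 = -34*(-3) - 52 = 102 - 52 = 50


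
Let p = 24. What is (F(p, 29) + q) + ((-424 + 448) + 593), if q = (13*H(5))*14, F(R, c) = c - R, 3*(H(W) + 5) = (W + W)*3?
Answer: 1532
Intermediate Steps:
H(W) = -5 + 2*W (H(W) = -5 + ((W + W)*3)/3 = -5 + ((2*W)*3)/3 = -5 + (6*W)/3 = -5 + 2*W)
q = 910 (q = (13*(-5 + 2*5))*14 = (13*(-5 + 10))*14 = (13*5)*14 = 65*14 = 910)
(F(p, 29) + q) + ((-424 + 448) + 593) = ((29 - 1*24) + 910) + ((-424 + 448) + 593) = ((29 - 24) + 910) + (24 + 593) = (5 + 910) + 617 = 915 + 617 = 1532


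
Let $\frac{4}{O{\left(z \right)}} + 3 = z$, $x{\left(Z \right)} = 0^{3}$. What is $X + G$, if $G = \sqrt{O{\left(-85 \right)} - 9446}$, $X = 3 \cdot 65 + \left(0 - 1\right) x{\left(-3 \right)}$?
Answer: $195 + \frac{i \sqrt{4571886}}{22} \approx 195.0 + 97.191 i$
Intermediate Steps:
$x{\left(Z \right)} = 0$
$O{\left(z \right)} = \frac{4}{-3 + z}$
$X = 195$ ($X = 3 \cdot 65 + \left(0 - 1\right) 0 = 195 - 0 = 195 + 0 = 195$)
$G = \frac{i \sqrt{4571886}}{22}$ ($G = \sqrt{\frac{4}{-3 - 85} - 9446} = \sqrt{\frac{4}{-88} - 9446} = \sqrt{4 \left(- \frac{1}{88}\right) - 9446} = \sqrt{- \frac{1}{22} - 9446} = \sqrt{- \frac{207813}{22}} = \frac{i \sqrt{4571886}}{22} \approx 97.191 i$)
$X + G = 195 + \frac{i \sqrt{4571886}}{22}$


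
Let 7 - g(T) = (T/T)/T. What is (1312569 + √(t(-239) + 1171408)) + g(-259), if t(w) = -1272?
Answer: 339957185/259 + 2*√292534 ≈ 1.3137e+6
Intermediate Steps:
g(T) = 7 - 1/T (g(T) = 7 - T/T/T = 7 - 1/T)
(1312569 + √(t(-239) + 1171408)) + g(-259) = (1312569 + √(-1272 + 1171408)) + (7 - 1/(-259)) = (1312569 + √1170136) + (7 - 1*(-1/259)) = (1312569 + 2*√292534) + (7 + 1/259) = (1312569 + 2*√292534) + 1814/259 = 339957185/259 + 2*√292534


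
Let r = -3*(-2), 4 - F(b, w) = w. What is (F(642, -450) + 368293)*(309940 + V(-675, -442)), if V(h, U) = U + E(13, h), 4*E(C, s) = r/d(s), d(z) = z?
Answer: 51356906183953/450 ≈ 1.1413e+11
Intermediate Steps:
F(b, w) = 4 - w
r = 6
E(C, s) = 3/(2*s) (E(C, s) = (6/s)/4 = 3/(2*s))
V(h, U) = U + 3/(2*h)
(F(642, -450) + 368293)*(309940 + V(-675, -442)) = ((4 - 1*(-450)) + 368293)*(309940 + (-442 + (3/2)/(-675))) = ((4 + 450) + 368293)*(309940 + (-442 + (3/2)*(-1/675))) = (454 + 368293)*(309940 + (-442 - 1/450)) = 368747*(309940 - 198901/450) = 368747*(139274099/450) = 51356906183953/450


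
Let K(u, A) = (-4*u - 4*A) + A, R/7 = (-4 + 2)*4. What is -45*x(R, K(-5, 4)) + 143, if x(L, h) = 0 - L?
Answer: -2377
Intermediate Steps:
R = -56 (R = 7*((-4 + 2)*4) = 7*(-2*4) = 7*(-8) = -56)
K(u, A) = -4*u - 3*A (K(u, A) = (-4*A - 4*u) + A = -4*u - 3*A)
x(L, h) = -L
-45*x(R, K(-5, 4)) + 143 = -(-45)*(-56) + 143 = -45*56 + 143 = -2520 + 143 = -2377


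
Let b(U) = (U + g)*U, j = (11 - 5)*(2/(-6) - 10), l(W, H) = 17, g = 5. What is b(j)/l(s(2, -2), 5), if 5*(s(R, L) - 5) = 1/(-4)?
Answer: 3534/17 ≈ 207.88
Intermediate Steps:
s(R, L) = 99/20 (s(R, L) = 5 + (⅕)/(-4) = 5 + (⅕)*(-¼) = 5 - 1/20 = 99/20)
j = -62 (j = 6*(2*(-⅙) - 10) = 6*(-⅓ - 10) = 6*(-31/3) = -62)
b(U) = U*(5 + U) (b(U) = (U + 5)*U = (5 + U)*U = U*(5 + U))
b(j)/l(s(2, -2), 5) = -62*(5 - 62)/17 = -62*(-57)*(1/17) = 3534*(1/17) = 3534/17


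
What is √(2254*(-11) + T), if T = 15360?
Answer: I*√9434 ≈ 97.129*I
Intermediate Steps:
√(2254*(-11) + T) = √(2254*(-11) + 15360) = √(-24794 + 15360) = √(-9434) = I*√9434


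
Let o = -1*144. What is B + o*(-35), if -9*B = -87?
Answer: 15149/3 ≈ 5049.7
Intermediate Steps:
B = 29/3 (B = -⅑*(-87) = 29/3 ≈ 9.6667)
o = -144
B + o*(-35) = 29/3 - 144*(-35) = 29/3 + 5040 = 15149/3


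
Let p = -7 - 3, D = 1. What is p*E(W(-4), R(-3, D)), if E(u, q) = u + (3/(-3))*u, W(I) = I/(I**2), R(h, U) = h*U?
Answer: 0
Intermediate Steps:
R(h, U) = U*h
p = -10
W(I) = 1/I (W(I) = I/I**2 = 1/I)
E(u, q) = 0 (E(u, q) = u + (3*(-1/3))*u = u - u = 0)
p*E(W(-4), R(-3, D)) = -10*0 = 0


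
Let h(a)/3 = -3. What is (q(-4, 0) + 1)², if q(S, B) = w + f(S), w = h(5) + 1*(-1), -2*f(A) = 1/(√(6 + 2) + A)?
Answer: 2451/32 - 35*√2/16 ≈ 73.500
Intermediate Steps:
h(a) = -9 (h(a) = 3*(-3) = -9)
f(A) = -1/(2*(A + 2*√2)) (f(A) = -1/(2*(√(6 + 2) + A)) = -1/(2*(√8 + A)) = -1/(2*(2*√2 + A)) = -1/(2*(A + 2*√2)))
w = -10 (w = -9 + 1*(-1) = -9 - 1 = -10)
q(S, B) = -10 - 1/(2*S + 4*√2)
(q(-4, 0) + 1)² = ((-1 - 40*√2 - 20*(-4))/(2*(-4 + 2*√2)) + 1)² = ((-1 - 40*√2 + 80)/(2*(-4 + 2*√2)) + 1)² = ((79 - 40*√2)/(2*(-4 + 2*√2)) + 1)² = (1 + (79 - 40*√2)/(2*(-4 + 2*√2)))²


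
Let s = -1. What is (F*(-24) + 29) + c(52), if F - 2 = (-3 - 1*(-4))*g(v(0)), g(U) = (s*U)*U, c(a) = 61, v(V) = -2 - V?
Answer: 138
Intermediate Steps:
g(U) = -U² (g(U) = (-U)*U = -U²)
F = -2 (F = 2 + (-3 - 1*(-4))*(-(-2 - 1*0)²) = 2 + (-3 + 4)*(-(-2 + 0)²) = 2 + 1*(-1*(-2)²) = 2 + 1*(-1*4) = 2 + 1*(-4) = 2 - 4 = -2)
(F*(-24) + 29) + c(52) = (-2*(-24) + 29) + 61 = (48 + 29) + 61 = 77 + 61 = 138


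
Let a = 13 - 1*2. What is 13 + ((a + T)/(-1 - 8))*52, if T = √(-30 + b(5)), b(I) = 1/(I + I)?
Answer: -455/9 - 26*I*√2990/45 ≈ -50.556 - 31.593*I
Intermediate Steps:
b(I) = 1/(2*I)
T = I*√2990/10 (T = √(-30 + (½)/5) = √(-30 + (½)*(⅕)) = √(-30 + ⅒) = √(-299/10) = I*√2990/10 ≈ 5.4681*I)
a = 11 (a = 13 - 2 = 11)
13 + ((a + T)/(-1 - 8))*52 = 13 + ((11 + I*√2990/10)/(-1 - 8))*52 = 13 + ((11 + I*√2990/10)/(-9))*52 = 13 + ((11 + I*√2990/10)*(-⅑))*52 = 13 + (-11/9 - I*√2990/90)*52 = 13 + (-572/9 - 26*I*√2990/45) = -455/9 - 26*I*√2990/45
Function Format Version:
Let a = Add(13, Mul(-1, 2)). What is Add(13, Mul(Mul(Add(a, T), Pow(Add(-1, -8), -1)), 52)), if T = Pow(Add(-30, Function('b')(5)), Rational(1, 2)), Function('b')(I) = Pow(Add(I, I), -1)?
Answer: Add(Rational(-455, 9), Mul(Rational(-26, 45), I, Pow(2990, Rational(1, 2)))) ≈ Add(-50.556, Mul(-31.593, I))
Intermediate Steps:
Function('b')(I) = Mul(Rational(1, 2), Pow(I, -1)) (Function('b')(I) = Pow(Mul(2, I), -1) = Mul(Rational(1, 2), Pow(I, -1)))
T = Mul(Rational(1, 10), I, Pow(2990, Rational(1, 2))) (T = Pow(Add(-30, Mul(Rational(1, 2), Pow(5, -1))), Rational(1, 2)) = Pow(Add(-30, Mul(Rational(1, 2), Rational(1, 5))), Rational(1, 2)) = Pow(Add(-30, Rational(1, 10)), Rational(1, 2)) = Pow(Rational(-299, 10), Rational(1, 2)) = Mul(Rational(1, 10), I, Pow(2990, Rational(1, 2))) ≈ Mul(5.4681, I))
a = 11 (a = Add(13, -2) = 11)
Add(13, Mul(Mul(Add(a, T), Pow(Add(-1, -8), -1)), 52)) = Add(13, Mul(Mul(Add(11, Mul(Rational(1, 10), I, Pow(2990, Rational(1, 2)))), Pow(Add(-1, -8), -1)), 52)) = Add(13, Mul(Mul(Add(11, Mul(Rational(1, 10), I, Pow(2990, Rational(1, 2)))), Pow(-9, -1)), 52)) = Add(13, Mul(Mul(Add(11, Mul(Rational(1, 10), I, Pow(2990, Rational(1, 2)))), Rational(-1, 9)), 52)) = Add(13, Mul(Add(Rational(-11, 9), Mul(Rational(-1, 90), I, Pow(2990, Rational(1, 2)))), 52)) = Add(13, Add(Rational(-572, 9), Mul(Rational(-26, 45), I, Pow(2990, Rational(1, 2))))) = Add(Rational(-455, 9), Mul(Rational(-26, 45), I, Pow(2990, Rational(1, 2))))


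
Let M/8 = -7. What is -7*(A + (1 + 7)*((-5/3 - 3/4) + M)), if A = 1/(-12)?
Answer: 39263/12 ≈ 3271.9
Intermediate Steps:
M = -56 (M = 8*(-7) = -56)
A = -1/12 ≈ -0.083333
-7*(A + (1 + 7)*((-5/3 - 3/4) + M)) = -7*(-1/12 + (1 + 7)*((-5/3 - 3/4) - 56)) = -7*(-1/12 + 8*((-5*⅓ - 3*¼) - 56)) = -7*(-1/12 + 8*((-5/3 - ¾) - 56)) = -7*(-1/12 + 8*(-29/12 - 56)) = -7*(-1/12 + 8*(-701/12)) = -7*(-1/12 - 1402/3) = -7*(-5609/12) = 39263/12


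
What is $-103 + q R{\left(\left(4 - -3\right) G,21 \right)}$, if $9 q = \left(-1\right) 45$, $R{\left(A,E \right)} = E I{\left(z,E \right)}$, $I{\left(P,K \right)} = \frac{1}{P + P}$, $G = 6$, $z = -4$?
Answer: $- \frac{719}{8} \approx -89.875$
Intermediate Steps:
$I{\left(P,K \right)} = \frac{1}{2 P}$
$R{\left(A,E \right)} = - \frac{E}{8}$ ($R{\left(A,E \right)} = E \frac{1}{2 \left(-4\right)} = E \frac{1}{2} \left(- \frac{1}{4}\right) = E \left(- \frac{1}{8}\right) = - \frac{E}{8}$)
$q = -5$ ($q = \frac{\left(-1\right) 45}{9} = \frac{1}{9} \left(-45\right) = -5$)
$-103 + q R{\left(\left(4 - -3\right) G,21 \right)} = -103 - 5 \left(\left(- \frac{1}{8}\right) 21\right) = -103 - - \frac{105}{8} = -103 + \frac{105}{8} = - \frac{719}{8}$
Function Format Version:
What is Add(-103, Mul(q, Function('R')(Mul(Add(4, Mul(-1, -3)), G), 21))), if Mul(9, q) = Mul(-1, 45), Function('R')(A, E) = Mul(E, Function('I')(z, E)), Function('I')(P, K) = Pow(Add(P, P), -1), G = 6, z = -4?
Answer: Rational(-719, 8) ≈ -89.875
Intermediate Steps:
Function('I')(P, K) = Mul(Rational(1, 2), Pow(P, -1)) (Function('I')(P, K) = Pow(Mul(2, P), -1) = Mul(Rational(1, 2), Pow(P, -1)))
Function('R')(A, E) = Mul(Rational(-1, 8), E) (Function('R')(A, E) = Mul(E, Mul(Rational(1, 2), Pow(-4, -1))) = Mul(E, Mul(Rational(1, 2), Rational(-1, 4))) = Mul(E, Rational(-1, 8)) = Mul(Rational(-1, 8), E))
q = -5 (q = Mul(Rational(1, 9), Mul(-1, 45)) = Mul(Rational(1, 9), -45) = -5)
Add(-103, Mul(q, Function('R')(Mul(Add(4, Mul(-1, -3)), G), 21))) = Add(-103, Mul(-5, Mul(Rational(-1, 8), 21))) = Add(-103, Mul(-5, Rational(-21, 8))) = Add(-103, Rational(105, 8)) = Rational(-719, 8)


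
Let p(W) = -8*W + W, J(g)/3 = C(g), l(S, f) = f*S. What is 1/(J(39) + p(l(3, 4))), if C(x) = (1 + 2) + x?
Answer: 1/42 ≈ 0.023810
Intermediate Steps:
C(x) = 3 + x
l(S, f) = S*f
J(g) = 9 + 3*g (J(g) = 3*(3 + g) = 9 + 3*g)
p(W) = -7*W
1/(J(39) + p(l(3, 4))) = 1/((9 + 3*39) - 21*4) = 1/((9 + 117) - 7*12) = 1/(126 - 84) = 1/42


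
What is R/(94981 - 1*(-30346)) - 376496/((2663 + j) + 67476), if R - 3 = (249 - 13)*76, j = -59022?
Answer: -46985686329/1393260259 ≈ -33.724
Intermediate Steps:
R = 17939 (R = 3 + (249 - 13)*76 = 3 + 236*76 = 3 + 17936 = 17939)
R/(94981 - 1*(-30346)) - 376496/((2663 + j) + 67476) = 17939/(94981 - 1*(-30346)) - 376496/((2663 - 59022) + 67476) = 17939/(94981 + 30346) - 376496/(-56359 + 67476) = 17939/125327 - 376496/11117 = -46985686329/1393260259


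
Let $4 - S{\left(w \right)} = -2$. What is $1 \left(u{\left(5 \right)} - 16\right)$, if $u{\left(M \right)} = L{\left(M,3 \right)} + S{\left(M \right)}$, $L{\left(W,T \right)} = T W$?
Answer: $5$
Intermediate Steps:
$S{\left(w \right)} = 6$ ($S{\left(w \right)} = 4 - -2 = 4 + 2 = 6$)
$u{\left(M \right)} = 6 + 3 M$ ($u{\left(M \right)} = 3 M + 6 = 6 + 3 M$)
$1 \left(u{\left(5 \right)} - 16\right) = 1 \left(\left(6 + 3 \cdot 5\right) - 16\right) = 1 \left(\left(6 + 15\right) - 16\right) = 1 \left(21 - 16\right) = 1 \cdot 5 = 5$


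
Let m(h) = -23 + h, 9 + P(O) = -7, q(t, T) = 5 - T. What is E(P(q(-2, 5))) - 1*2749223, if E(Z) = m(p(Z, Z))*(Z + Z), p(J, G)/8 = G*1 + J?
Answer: -2740295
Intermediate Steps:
P(O) = -16 (P(O) = -9 - 7 = -16)
p(J, G) = 8*G + 8*J (p(J, G) = 8*(G*1 + J) = 8*(G + J) = 8*G + 8*J)
E(Z) = 2*Z*(-23 + 16*Z) (E(Z) = (-23 + (8*Z + 8*Z))*(Z + Z) = (-23 + 16*Z)*(2*Z) = 2*Z*(-23 + 16*Z))
E(P(q(-2, 5))) - 1*2749223 = 2*(-16)*(-23 + 16*(-16)) - 1*2749223 = 2*(-16)*(-23 - 256) - 2749223 = 2*(-16)*(-279) - 2749223 = 8928 - 2749223 = -2740295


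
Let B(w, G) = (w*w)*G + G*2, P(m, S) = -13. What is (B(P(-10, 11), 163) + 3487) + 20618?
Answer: 51978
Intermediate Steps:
B(w, G) = 2*G + G*w² (B(w, G) = w²*G + 2*G = G*w² + 2*G = 2*G + G*w²)
(B(P(-10, 11), 163) + 3487) + 20618 = (163*(2 + (-13)²) + 3487) + 20618 = (163*(2 + 169) + 3487) + 20618 = (163*171 + 3487) + 20618 = (27873 + 3487) + 20618 = 31360 + 20618 = 51978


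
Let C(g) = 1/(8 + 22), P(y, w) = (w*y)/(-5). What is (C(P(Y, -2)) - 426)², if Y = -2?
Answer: 163302841/900 ≈ 1.8145e+5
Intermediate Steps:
P(y, w) = -w*y/5 (P(y, w) = (w*y)*(-⅕) = -w*y/5)
C(g) = 1/30
(C(P(Y, -2)) - 426)² = (1/30 - 426)² = (-12779/30)² = 163302841/900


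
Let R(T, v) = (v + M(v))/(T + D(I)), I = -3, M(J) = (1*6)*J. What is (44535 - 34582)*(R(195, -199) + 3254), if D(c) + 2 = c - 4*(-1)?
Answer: 6269225499/194 ≈ 3.2316e+7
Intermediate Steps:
M(J) = 6*J
D(c) = 2 + c (D(c) = -2 + (c - 4*(-1)) = -2 + (c + 4) = -2 + (4 + c) = 2 + c)
R(T, v) = 7*v/(-1 + T) (R(T, v) = (v + 6*v)/(T + (2 - 3)) = (7*v)/(T - 1) = (7*v)/(-1 + T) = 7*v/(-1 + T))
(44535 - 34582)*(R(195, -199) + 3254) = (44535 - 34582)*(7*(-199)/(-1 + 195) + 3254) = 9953*(7*(-199)/194 + 3254) = 9953*(7*(-199)*(1/194) + 3254) = 9953*(-1393/194 + 3254) = 9953*(629883/194) = 6269225499/194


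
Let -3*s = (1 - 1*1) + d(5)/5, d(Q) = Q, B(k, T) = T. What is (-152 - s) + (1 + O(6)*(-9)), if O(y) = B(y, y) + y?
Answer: -776/3 ≈ -258.67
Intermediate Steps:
O(y) = 2*y (O(y) = y + y = 2*y)
s = -⅓ (s = -((1 - 1*1) + 5/5)/3 = -((1 - 1) + 5*(⅕))/3 = -(0 + 1)/3 = -⅓*1 = -⅓ ≈ -0.33333)
(-152 - s) + (1 + O(6)*(-9)) = (-152 - 1*(-⅓)) + (1 + (2*6)*(-9)) = (-152 + ⅓) + (1 + 12*(-9)) = -455/3 + (1 - 108) = -455/3 - 107 = -776/3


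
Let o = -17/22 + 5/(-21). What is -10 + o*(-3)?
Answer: -1073/154 ≈ -6.9675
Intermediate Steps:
o = -467/462 (o = -17*1/22 + 5*(-1/21) = -17/22 - 5/21 = -467/462 ≈ -1.0108)
-10 + o*(-3) = -10 - 467/462*(-3) = -10 + 467/154 = -1073/154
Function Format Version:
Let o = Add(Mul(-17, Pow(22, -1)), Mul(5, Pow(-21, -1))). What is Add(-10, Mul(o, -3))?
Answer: Rational(-1073, 154) ≈ -6.9675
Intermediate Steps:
o = Rational(-467, 462) (o = Add(Mul(-17, Rational(1, 22)), Mul(5, Rational(-1, 21))) = Add(Rational(-17, 22), Rational(-5, 21)) = Rational(-467, 462) ≈ -1.0108)
Add(-10, Mul(o, -3)) = Add(-10, Mul(Rational(-467, 462), -3)) = Add(-10, Rational(467, 154)) = Rational(-1073, 154)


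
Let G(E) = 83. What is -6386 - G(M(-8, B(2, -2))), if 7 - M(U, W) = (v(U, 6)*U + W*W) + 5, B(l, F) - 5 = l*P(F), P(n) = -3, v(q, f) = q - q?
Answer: -6469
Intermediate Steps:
v(q, f) = 0
B(l, F) = 5 - 3*l (B(l, F) = 5 + l*(-3) = 5 - 3*l)
M(U, W) = 2 - W**2 (M(U, W) = 7 - ((0*U + W*W) + 5) = 7 - ((0 + W**2) + 5) = 7 - (W**2 + 5) = 7 - (5 + W**2) = 7 + (-5 - W**2) = 2 - W**2)
-6386 - G(M(-8, B(2, -2))) = -6386 - 1*83 = -6386 - 83 = -6469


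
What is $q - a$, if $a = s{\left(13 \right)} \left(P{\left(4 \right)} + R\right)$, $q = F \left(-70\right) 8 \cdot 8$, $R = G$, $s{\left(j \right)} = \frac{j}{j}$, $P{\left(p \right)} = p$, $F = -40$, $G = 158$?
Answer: $179038$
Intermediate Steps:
$s{\left(j \right)} = 1$
$R = 158$
$q = 179200$ ($q = \left(-40\right) \left(-70\right) 8 \cdot 8 = 2800 \cdot 64 = 179200$)
$a = 162$ ($a = 1 \left(4 + 158\right) = 1 \cdot 162 = 162$)
$q - a = 179200 - 162 = 179038$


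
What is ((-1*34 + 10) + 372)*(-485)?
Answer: -168780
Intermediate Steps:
((-1*34 + 10) + 372)*(-485) = ((-34 + 10) + 372)*(-485) = (-24 + 372)*(-485) = 348*(-485) = -168780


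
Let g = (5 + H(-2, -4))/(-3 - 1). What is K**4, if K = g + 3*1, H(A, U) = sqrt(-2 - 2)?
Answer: 1241/256 - 315*I/32 ≈ 4.8477 - 9.8438*I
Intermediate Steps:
H(A, U) = 2*I (H(A, U) = sqrt(-4) = 2*I)
g = -5/4 - I/2 (g = (5 + 2*I)/(-3 - 1) = (5 + 2*I)/(-4) = (5 + 2*I)*(-1/4) = -5/4 - I/2 ≈ -1.25 - 0.5*I)
K = 7/4 - I/2 (K = (-5/4 - I/2) + 3*1 = (-5/4 - I/2) + 3 = 7/4 - I/2 ≈ 1.75 - 0.5*I)
K**4 = (7/4 - I/2)**4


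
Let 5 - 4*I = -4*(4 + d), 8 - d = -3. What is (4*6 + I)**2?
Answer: 25921/16 ≈ 1620.1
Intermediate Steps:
d = 11 (d = 8 - 1*(-3) = 8 + 3 = 11)
I = 65/4 (I = 5/4 - (-1)*(4 + 11) = 5/4 - (-1)*15 = 5/4 - 1/4*(-60) = 5/4 + 15 = 65/4 ≈ 16.250)
(4*6 + I)**2 = (4*6 + 65/4)**2 = (24 + 65/4)**2 = (161/4)**2 = 25921/16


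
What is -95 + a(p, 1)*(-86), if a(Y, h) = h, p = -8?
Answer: -181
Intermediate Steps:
-95 + a(p, 1)*(-86) = -95 + 1*(-86) = -95 - 86 = -181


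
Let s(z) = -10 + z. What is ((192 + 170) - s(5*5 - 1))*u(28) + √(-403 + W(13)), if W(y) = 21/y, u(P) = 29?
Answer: 10092 + I*√67834/13 ≈ 10092.0 + 20.035*I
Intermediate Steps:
((192 + 170) - s(5*5 - 1))*u(28) + √(-403 + W(13)) = ((192 + 170) - (-10 + (5*5 - 1)))*29 + √(-403 + 21/13) = (362 - (-10 + (25 - 1)))*29 + √(-403 + 21*(1/13)) = (362 - (-10 + 24))*29 + √(-403 + 21/13) = (362 - 1*14)*29 + √(-5218/13) = (362 - 14)*29 + I*√67834/13 = 348*29 + I*√67834/13 = 10092 + I*√67834/13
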